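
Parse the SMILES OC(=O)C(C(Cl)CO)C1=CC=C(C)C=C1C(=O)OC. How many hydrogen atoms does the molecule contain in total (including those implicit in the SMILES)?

15

Walk through each heavy atom and fill implicit hydrogens from standard valence (C 4, N 3, O 2, S 2, halogen 1):
  atom 1: O, bond orders sum to 1 (valence 2) → 1 H
  atom 2: C, bond orders sum to 4 (valence 4) → 0 H
  atom 3: O, bond orders sum to 2 (valence 2) → 0 H
  atom 4: C, bond orders sum to 3 (valence 4) → 1 H
  atom 5: C, bond orders sum to 3 (valence 4) → 1 H
  atom 6: Cl (halogen, monovalent) → 0 H
  atom 7: C, bond orders sum to 2 (valence 4) → 2 H
  atom 8: O, bond orders sum to 1 (valence 2) → 1 H
  atom 9: C, bond orders sum to 4 (valence 4) → 0 H
  atom 10: C, bond orders sum to 3 (valence 4) → 1 H
  atom 11: C, bond orders sum to 3 (valence 4) → 1 H
  atom 12: C, bond orders sum to 4 (valence 4) → 0 H
  atom 13: C, bond orders sum to 1 (valence 4) → 3 H
  atom 14: C, bond orders sum to 3 (valence 4) → 1 H
  atom 15: C, bond orders sum to 4 (valence 4) → 0 H
  atom 16: C, bond orders sum to 4 (valence 4) → 0 H
  atom 17: O, bond orders sum to 2 (valence 2) → 0 H
  atom 18: O, bond orders sum to 2 (valence 2) → 0 H
  atom 19: C, bond orders sum to 1 (valence 4) → 3 H
Total hydrogens: 15.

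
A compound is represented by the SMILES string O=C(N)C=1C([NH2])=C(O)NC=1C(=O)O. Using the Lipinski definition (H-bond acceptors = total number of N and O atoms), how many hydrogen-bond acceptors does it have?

N atoms: 3; O atoms: 4.
Lipinski HBA = 3 + 4 = 7.

7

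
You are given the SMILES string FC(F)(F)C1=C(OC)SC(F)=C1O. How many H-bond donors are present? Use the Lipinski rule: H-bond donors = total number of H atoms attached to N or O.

1

Donors: find every N or O and count the H atoms it carries.
  atom 7 (O): bond orders sum to 2 → 0 H
  atom 13 (O): bond orders sum to 1 → 1 H
Lipinski HBD = 1.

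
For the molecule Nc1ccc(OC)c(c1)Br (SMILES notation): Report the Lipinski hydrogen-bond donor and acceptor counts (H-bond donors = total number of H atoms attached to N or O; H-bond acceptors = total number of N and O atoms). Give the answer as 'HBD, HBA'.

Donors: find every N or O and count the H atoms it carries.
  atom 1 (N): bond orders sum to 1 → 2 H
  atom 6 (O): bond orders sum to 2 → 0 H
Lipinski HBD = 2.
Acceptors: N atoms = 1, O atoms = 1 → HBA = 2.

2, 2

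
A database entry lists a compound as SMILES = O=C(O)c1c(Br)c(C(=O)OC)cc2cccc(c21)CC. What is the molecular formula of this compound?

Walk through each heavy atom and fill implicit hydrogens from standard valence (C 4, N 3, O 2, S 2, halogen 1); for lowercase aromatic atoms, an aromatic c carries 1 H when it has two neighbours and 0 H with three, and aromatic n carries 0 H:
  atom 1: O, bond orders sum to 2 (valence 2) → 0 H
  atom 2: C, bond orders sum to 4 (valence 4) → 0 H
  atom 3: O, bond orders sum to 1 (valence 2) → 1 H
  atom 4: aromatic c, 3 neighbours → 0 H
  atom 5: aromatic c, 3 neighbours → 0 H
  atom 6: Br (halogen, monovalent) → 0 H
  atom 7: aromatic c, 3 neighbours → 0 H
  atom 8: C, bond orders sum to 4 (valence 4) → 0 H
  atom 9: O, bond orders sum to 2 (valence 2) → 0 H
  atom 10: O, bond orders sum to 2 (valence 2) → 0 H
  atom 11: C, bond orders sum to 1 (valence 4) → 3 H
  atom 12: aromatic c, 2 neighbours → 1 H
  atom 13: aromatic c, 3 neighbours → 0 H
  atom 14: aromatic c, 2 neighbours → 1 H
  atom 15: aromatic c, 2 neighbours → 1 H
  atom 16: aromatic c, 2 neighbours → 1 H
  atom 17: aromatic c, 3 neighbours → 0 H
  atom 18: aromatic c, 3 neighbours → 0 H
  atom 19: C, bond orders sum to 2 (valence 4) → 2 H
  atom 20: C, bond orders sum to 1 (valence 4) → 3 H
Totals → C:15, H:13, Br:1, O:4.
In Hill order: C15H13BrO4.

C15H13BrO4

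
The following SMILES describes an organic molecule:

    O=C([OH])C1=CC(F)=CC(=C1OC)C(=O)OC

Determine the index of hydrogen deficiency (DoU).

Degree of unsaturation = (number of rings) + (number of π bonds).
Ring closures in the SMILES: 1.
π bonds: 5 double bonds (each 1 DoU) → 5 DoU from unsaturation.
Total DoU = 1 + 5 = 6.

6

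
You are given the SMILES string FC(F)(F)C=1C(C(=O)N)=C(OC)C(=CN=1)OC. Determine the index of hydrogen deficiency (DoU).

5

Degree of unsaturation = (number of rings) + (number of π bonds).
Ring closures in the SMILES: 1.
π bonds: 4 double bonds (each 1 DoU) → 4 DoU from unsaturation.
Total DoU = 1 + 4 = 5.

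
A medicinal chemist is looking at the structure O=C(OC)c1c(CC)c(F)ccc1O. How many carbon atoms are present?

Count every carbon token in the SMILES (each C, including those in ring-closure positions and inside branches).
Carbon count: 10.

10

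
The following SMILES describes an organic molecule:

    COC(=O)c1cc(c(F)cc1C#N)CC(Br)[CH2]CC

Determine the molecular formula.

Walk through each heavy atom and fill implicit hydrogens from standard valence (C 4, N 3, O 2, S 2, halogen 1); for lowercase aromatic atoms, an aromatic c carries 1 H when it has two neighbours and 0 H with three, and aromatic n carries 0 H:
  atom 1: C, bond orders sum to 1 (valence 4) → 3 H
  atom 2: O, bond orders sum to 2 (valence 2) → 0 H
  atom 3: C, bond orders sum to 4 (valence 4) → 0 H
  atom 4: O, bond orders sum to 2 (valence 2) → 0 H
  atom 5: aromatic c, 3 neighbours → 0 H
  atom 6: aromatic c, 2 neighbours → 1 H
  atom 7: aromatic c, 3 neighbours → 0 H
  atom 8: aromatic c, 3 neighbours → 0 H
  atom 9: F (halogen, monovalent) → 0 H
  atom 10: aromatic c, 2 neighbours → 1 H
  atom 11: aromatic c, 3 neighbours → 0 H
  atom 12: C, bond orders sum to 4 (valence 4) → 0 H
  atom 13: N, bond orders sum to 3 (valence 3) → 0 H
  atom 14: C, bond orders sum to 2 (valence 4) → 2 H
  atom 15: C, bond orders sum to 3 (valence 4) → 1 H
  atom 16: Br (halogen, monovalent) → 0 H
  atom 17: C with explicit H count 2
  atom 18: C, bond orders sum to 2 (valence 4) → 2 H
  atom 19: C, bond orders sum to 1 (valence 4) → 3 H
Totals → C:14, H:15, Br:1, F:1, N:1, O:2.

C14H15BrFNO2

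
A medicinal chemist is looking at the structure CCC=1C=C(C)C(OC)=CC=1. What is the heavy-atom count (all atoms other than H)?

11

Every atom symbol written in the SMILES (organic subset) is one heavy atom; implicit H are not written.
Heavy atoms by element → C:10, O:1.
Total: 11.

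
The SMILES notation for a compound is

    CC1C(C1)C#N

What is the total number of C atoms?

5

Count every carbon token in the SMILES (each C, including those in ring-closure positions and inside branches).
Carbon count: 5.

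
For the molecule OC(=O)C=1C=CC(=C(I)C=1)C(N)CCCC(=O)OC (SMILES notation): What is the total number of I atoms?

1

Scan the SMILES for I atoms (remember two-letter symbols like Cl and Br are single atoms).
Iodine count: 1.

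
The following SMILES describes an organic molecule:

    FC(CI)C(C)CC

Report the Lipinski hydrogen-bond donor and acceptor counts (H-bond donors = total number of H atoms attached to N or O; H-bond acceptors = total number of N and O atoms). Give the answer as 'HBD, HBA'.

0, 0

Donors: find every N or O and count the H atoms it carries.
  (no N or O atoms present)
Lipinski HBD = 0.
Acceptors: N atoms = 0, O atoms = 0 → HBA = 0.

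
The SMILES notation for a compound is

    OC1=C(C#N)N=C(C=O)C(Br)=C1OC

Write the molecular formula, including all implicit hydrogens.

Walk through each heavy atom and fill implicit hydrogens from standard valence (C 4, N 3, O 2, S 2, halogen 1):
  atom 1: O, bond orders sum to 1 (valence 2) → 1 H
  atom 2: C, bond orders sum to 4 (valence 4) → 0 H
  atom 3: C, bond orders sum to 4 (valence 4) → 0 H
  atom 4: C, bond orders sum to 4 (valence 4) → 0 H
  atom 5: N, bond orders sum to 3 (valence 3) → 0 H
  atom 6: N, bond orders sum to 3 (valence 3) → 0 H
  atom 7: C, bond orders sum to 4 (valence 4) → 0 H
  atom 8: C, bond orders sum to 3 (valence 4) → 1 H
  atom 9: O, bond orders sum to 2 (valence 2) → 0 H
  atom 10: C, bond orders sum to 4 (valence 4) → 0 H
  atom 11: Br (halogen, monovalent) → 0 H
  atom 12: C, bond orders sum to 4 (valence 4) → 0 H
  atom 13: O, bond orders sum to 2 (valence 2) → 0 H
  atom 14: C, bond orders sum to 1 (valence 4) → 3 H
Totals → C:8, H:5, Br:1, N:2, O:3.

C8H5BrN2O3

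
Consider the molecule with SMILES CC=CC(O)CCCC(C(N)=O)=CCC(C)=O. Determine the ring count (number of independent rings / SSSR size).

In SMILES, each pair of matching ring-closure digits denotes one ring-closing bond; the number of such bonds equals the number of independent rings.
Ring-closure bonds here: 0.

0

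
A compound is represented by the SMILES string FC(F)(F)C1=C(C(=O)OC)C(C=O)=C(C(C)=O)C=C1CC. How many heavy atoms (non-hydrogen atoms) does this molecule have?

Every atom symbol written in the SMILES (organic subset) is one heavy atom; implicit H are not written.
Heavy atoms by element → C:14, F:3, O:4.
Total: 21.

21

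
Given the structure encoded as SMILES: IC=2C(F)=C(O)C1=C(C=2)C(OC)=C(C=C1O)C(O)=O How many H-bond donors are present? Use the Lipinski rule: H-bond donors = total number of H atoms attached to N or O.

3

Donors: find every N or O and count the H atoms it carries.
  atom 6 (O): bond orders sum to 1 → 1 H
  atom 11 (O): bond orders sum to 2 → 0 H
  atom 16 (O): bond orders sum to 1 → 1 H
  atom 18 (O): bond orders sum to 1 → 1 H
  atom 19 (O): bond orders sum to 2 → 0 H
Lipinski HBD = 3.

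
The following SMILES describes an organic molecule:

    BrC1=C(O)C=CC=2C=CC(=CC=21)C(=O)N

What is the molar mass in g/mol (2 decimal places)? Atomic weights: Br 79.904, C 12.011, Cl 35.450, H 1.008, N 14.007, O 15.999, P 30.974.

First, the molecular formula is C11H8BrNO2 (counting implicit H from valence).
  Br: 1 × 79.904 = 79.904
  C: 11 × 12.011 = 132.121
  H: 8 × 1.008 = 8.064
  N: 1 × 14.007 = 14.007
  O: 2 × 15.999 = 31.998
Sum: 1×79.904 + 11×12.011 + 8×1.008 + 1×14.007 + 2×15.999 = 266.094 → 266.09 g/mol.

266.09 g/mol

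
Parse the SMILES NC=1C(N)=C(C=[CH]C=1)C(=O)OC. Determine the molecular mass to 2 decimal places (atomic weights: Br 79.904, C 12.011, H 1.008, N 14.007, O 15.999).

166.18 g/mol

First, the molecular formula is C8H10N2O2 (counting implicit H from valence).
  C: 8 × 12.011 = 96.088
  H: 10 × 1.008 = 10.080
  N: 2 × 14.007 = 28.014
  O: 2 × 15.999 = 31.998
Sum: 8×12.011 + 10×1.008 + 2×14.007 + 2×15.999 = 166.180 → 166.18 g/mol.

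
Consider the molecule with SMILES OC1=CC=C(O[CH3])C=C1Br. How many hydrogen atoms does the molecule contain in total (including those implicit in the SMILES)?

Walk through each heavy atom and fill implicit hydrogens from standard valence (C 4, N 3, O 2, S 2, halogen 1):
  atom 1: O, bond orders sum to 1 (valence 2) → 1 H
  atom 2: C, bond orders sum to 4 (valence 4) → 0 H
  atom 3: C, bond orders sum to 3 (valence 4) → 1 H
  atom 4: C, bond orders sum to 3 (valence 4) → 1 H
  atom 5: C, bond orders sum to 4 (valence 4) → 0 H
  atom 6: O, bond orders sum to 2 (valence 2) → 0 H
  atom 7: C with explicit H count 3
  atom 8: C, bond orders sum to 3 (valence 4) → 1 H
  atom 9: C, bond orders sum to 4 (valence 4) → 0 H
  atom 10: Br (halogen, monovalent) → 0 H
Total hydrogens: 7.

7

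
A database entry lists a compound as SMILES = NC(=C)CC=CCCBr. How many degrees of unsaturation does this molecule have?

Molecular formula: C7H12BrN.
DoU = (2C + 2 + N − H − X) / 2, where X is the halogen count and O/S are ignored.
    = (2·7 + 2 + 1 − 12 − 1) / 2 = 4 / 2 = 2.

2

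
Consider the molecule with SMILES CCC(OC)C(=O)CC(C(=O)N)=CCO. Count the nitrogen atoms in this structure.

Scan the SMILES for N atoms (remember two-letter symbols like Cl and Br are single atoms).
Nitrogen count: 1.

1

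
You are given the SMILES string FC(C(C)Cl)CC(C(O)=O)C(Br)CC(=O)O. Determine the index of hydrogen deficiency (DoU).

2

Degree of unsaturation = (number of rings) + (number of π bonds).
Ring closures in the SMILES: 0.
π bonds: 2 double bonds (each 1 DoU) → 2 DoU from unsaturation.
Total DoU = 0 + 2 = 2.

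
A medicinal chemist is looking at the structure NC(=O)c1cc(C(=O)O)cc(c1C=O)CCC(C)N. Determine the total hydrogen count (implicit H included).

16

Walk through each heavy atom and fill implicit hydrogens from standard valence (C 4, N 3, O 2, S 2, halogen 1); for lowercase aromatic atoms, an aromatic c carries 1 H when it has two neighbours and 0 H with three, and aromatic n carries 0 H:
  atom 1: N, bond orders sum to 1 (valence 3) → 2 H
  atom 2: C, bond orders sum to 4 (valence 4) → 0 H
  atom 3: O, bond orders sum to 2 (valence 2) → 0 H
  atom 4: aromatic c, 3 neighbours → 0 H
  atom 5: aromatic c, 2 neighbours → 1 H
  atom 6: aromatic c, 3 neighbours → 0 H
  atom 7: C, bond orders sum to 4 (valence 4) → 0 H
  atom 8: O, bond orders sum to 2 (valence 2) → 0 H
  atom 9: O, bond orders sum to 1 (valence 2) → 1 H
  atom 10: aromatic c, 2 neighbours → 1 H
  atom 11: aromatic c, 3 neighbours → 0 H
  atom 12: aromatic c, 3 neighbours → 0 H
  atom 13: C, bond orders sum to 3 (valence 4) → 1 H
  atom 14: O, bond orders sum to 2 (valence 2) → 0 H
  atom 15: C, bond orders sum to 2 (valence 4) → 2 H
  atom 16: C, bond orders sum to 2 (valence 4) → 2 H
  atom 17: C, bond orders sum to 3 (valence 4) → 1 H
  atom 18: C, bond orders sum to 1 (valence 4) → 3 H
  atom 19: N, bond orders sum to 1 (valence 3) → 2 H
Total hydrogens: 16.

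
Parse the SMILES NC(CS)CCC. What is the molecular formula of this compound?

C5H13NS

Walk through each heavy atom and fill implicit hydrogens from standard valence (C 4, N 3, O 2, S 2, halogen 1):
  atom 1: N, bond orders sum to 1 (valence 3) → 2 H
  atom 2: C, bond orders sum to 3 (valence 4) → 1 H
  atom 3: C, bond orders sum to 2 (valence 4) → 2 H
  atom 4: S, bond orders sum to 1 (valence 2) → 1 H
  atom 5: C, bond orders sum to 2 (valence 4) → 2 H
  atom 6: C, bond orders sum to 2 (valence 4) → 2 H
  atom 7: C, bond orders sum to 1 (valence 4) → 3 H
Totals → C:5, H:13, N:1, S:1.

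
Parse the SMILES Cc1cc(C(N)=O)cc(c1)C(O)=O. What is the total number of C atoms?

9

Count every carbon token in the SMILES (each C, including those in ring-closure positions and inside branches).
Carbon count: 9.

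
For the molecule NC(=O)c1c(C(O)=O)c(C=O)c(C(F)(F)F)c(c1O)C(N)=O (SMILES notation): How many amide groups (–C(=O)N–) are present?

The amide motif appears at heavy-atom positions 2, 20 in the SMILES.
Other groups present: 1 aldehyde, 1 carboxylic acid, 1 hydroxyl.
Amide count: 2.

2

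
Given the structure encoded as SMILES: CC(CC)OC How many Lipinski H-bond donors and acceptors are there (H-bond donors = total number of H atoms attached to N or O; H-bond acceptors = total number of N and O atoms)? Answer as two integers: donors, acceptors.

0, 1

Donors: find every N or O and count the H atoms it carries.
  atom 5 (O): bond orders sum to 2 → 0 H
Lipinski HBD = 0.
Acceptors: N atoms = 0, O atoms = 1 → HBA = 1.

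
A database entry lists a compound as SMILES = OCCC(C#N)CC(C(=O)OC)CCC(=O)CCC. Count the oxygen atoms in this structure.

Scan the SMILES for O atoms (remember two-letter symbols like Cl and Br are single atoms).
Oxygen count: 4.

4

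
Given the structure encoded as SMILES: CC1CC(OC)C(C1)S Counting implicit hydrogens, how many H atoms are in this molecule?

14

Walk through each heavy atom and fill implicit hydrogens from standard valence (C 4, N 3, O 2, S 2, halogen 1):
  atom 1: C, bond orders sum to 1 (valence 4) → 3 H
  atom 2: C, bond orders sum to 3 (valence 4) → 1 H
  atom 3: C, bond orders sum to 2 (valence 4) → 2 H
  atom 4: C, bond orders sum to 3 (valence 4) → 1 H
  atom 5: O, bond orders sum to 2 (valence 2) → 0 H
  atom 6: C, bond orders sum to 1 (valence 4) → 3 H
  atom 7: C, bond orders sum to 3 (valence 4) → 1 H
  atom 8: C, bond orders sum to 2 (valence 4) → 2 H
  atom 9: S, bond orders sum to 1 (valence 2) → 1 H
Total hydrogens: 14.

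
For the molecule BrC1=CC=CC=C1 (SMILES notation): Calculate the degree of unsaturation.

4

Degree of unsaturation = (number of rings) + (number of π bonds).
Ring closures in the SMILES: 1.
π bonds: 3 double bonds (each 1 DoU) → 3 DoU from unsaturation.
Total DoU = 1 + 3 = 4.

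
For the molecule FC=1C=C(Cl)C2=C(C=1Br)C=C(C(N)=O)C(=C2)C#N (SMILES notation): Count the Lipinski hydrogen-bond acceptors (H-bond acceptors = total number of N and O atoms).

3

N atoms: 2; O atoms: 1.
Lipinski HBA = 2 + 1 = 3.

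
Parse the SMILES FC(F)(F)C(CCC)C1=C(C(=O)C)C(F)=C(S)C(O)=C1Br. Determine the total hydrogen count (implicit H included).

Walk through each heavy atom and fill implicit hydrogens from standard valence (C 4, N 3, O 2, S 2, halogen 1):
  atom 1: F (halogen, monovalent) → 0 H
  atom 2: C, bond orders sum to 4 (valence 4) → 0 H
  atom 3: F (halogen, monovalent) → 0 H
  atom 4: F (halogen, monovalent) → 0 H
  atom 5: C, bond orders sum to 3 (valence 4) → 1 H
  atom 6: C, bond orders sum to 2 (valence 4) → 2 H
  atom 7: C, bond orders sum to 2 (valence 4) → 2 H
  atom 8: C, bond orders sum to 1 (valence 4) → 3 H
  atom 9: C, bond orders sum to 4 (valence 4) → 0 H
  atom 10: C, bond orders sum to 4 (valence 4) → 0 H
  atom 11: C, bond orders sum to 4 (valence 4) → 0 H
  atom 12: O, bond orders sum to 2 (valence 2) → 0 H
  atom 13: C, bond orders sum to 1 (valence 4) → 3 H
  atom 14: C, bond orders sum to 4 (valence 4) → 0 H
  atom 15: F (halogen, monovalent) → 0 H
  atom 16: C, bond orders sum to 4 (valence 4) → 0 H
  atom 17: S, bond orders sum to 1 (valence 2) → 1 H
  atom 18: C, bond orders sum to 4 (valence 4) → 0 H
  atom 19: O, bond orders sum to 1 (valence 2) → 1 H
  atom 20: C, bond orders sum to 4 (valence 4) → 0 H
  atom 21: Br (halogen, monovalent) → 0 H
Total hydrogens: 13.

13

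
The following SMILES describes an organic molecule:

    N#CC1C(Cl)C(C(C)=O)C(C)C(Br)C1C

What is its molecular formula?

C11H15BrClNO

Walk through each heavy atom and fill implicit hydrogens from standard valence (C 4, N 3, O 2, S 2, halogen 1):
  atom 1: N, bond orders sum to 3 (valence 3) → 0 H
  atom 2: C, bond orders sum to 4 (valence 4) → 0 H
  atom 3: C, bond orders sum to 3 (valence 4) → 1 H
  atom 4: C, bond orders sum to 3 (valence 4) → 1 H
  atom 5: Cl (halogen, monovalent) → 0 H
  atom 6: C, bond orders sum to 3 (valence 4) → 1 H
  atom 7: C, bond orders sum to 4 (valence 4) → 0 H
  atom 8: C, bond orders sum to 1 (valence 4) → 3 H
  atom 9: O, bond orders sum to 2 (valence 2) → 0 H
  atom 10: C, bond orders sum to 3 (valence 4) → 1 H
  atom 11: C, bond orders sum to 1 (valence 4) → 3 H
  atom 12: C, bond orders sum to 3 (valence 4) → 1 H
  atom 13: Br (halogen, monovalent) → 0 H
  atom 14: C, bond orders sum to 3 (valence 4) → 1 H
  atom 15: C, bond orders sum to 1 (valence 4) → 3 H
Totals → C:11, H:15, Br:1, Cl:1, N:1, O:1.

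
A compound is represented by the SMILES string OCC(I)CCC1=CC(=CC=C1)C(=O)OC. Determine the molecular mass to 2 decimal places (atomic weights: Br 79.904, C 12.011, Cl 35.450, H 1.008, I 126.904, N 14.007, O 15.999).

334.15 g/mol

First, the molecular formula is C12H15IO3 (counting implicit H from valence).
  C: 12 × 12.011 = 144.132
  H: 15 × 1.008 = 15.120
  I: 1 × 126.904 = 126.904
  O: 3 × 15.999 = 47.997
Sum: 12×12.011 + 15×1.008 + 1×126.904 + 3×15.999 = 334.153 → 334.15 g/mol.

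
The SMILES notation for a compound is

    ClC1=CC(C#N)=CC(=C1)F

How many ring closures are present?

In SMILES, each pair of matching ring-closure digits denotes one ring-closing bond; the number of such bonds equals the number of independent rings.
Ring-closure bonds here: 1.

1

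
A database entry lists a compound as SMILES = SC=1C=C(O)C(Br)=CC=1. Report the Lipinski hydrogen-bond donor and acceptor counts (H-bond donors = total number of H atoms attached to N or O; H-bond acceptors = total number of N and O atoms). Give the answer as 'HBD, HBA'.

1, 1

Donors: find every N or O and count the H atoms it carries.
  atom 5 (O): bond orders sum to 1 → 1 H
Lipinski HBD = 1.
Acceptors: N atoms = 0, O atoms = 1 → HBA = 1.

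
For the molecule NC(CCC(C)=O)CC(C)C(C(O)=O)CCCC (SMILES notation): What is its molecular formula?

C14H27NO3

Walk through each heavy atom and fill implicit hydrogens from standard valence (C 4, N 3, O 2, S 2, halogen 1):
  atom 1: N, bond orders sum to 1 (valence 3) → 2 H
  atom 2: C, bond orders sum to 3 (valence 4) → 1 H
  atom 3: C, bond orders sum to 2 (valence 4) → 2 H
  atom 4: C, bond orders sum to 2 (valence 4) → 2 H
  atom 5: C, bond orders sum to 4 (valence 4) → 0 H
  atom 6: C, bond orders sum to 1 (valence 4) → 3 H
  atom 7: O, bond orders sum to 2 (valence 2) → 0 H
  atom 8: C, bond orders sum to 2 (valence 4) → 2 H
  atom 9: C, bond orders sum to 3 (valence 4) → 1 H
  atom 10: C, bond orders sum to 1 (valence 4) → 3 H
  atom 11: C, bond orders sum to 3 (valence 4) → 1 H
  atom 12: C, bond orders sum to 4 (valence 4) → 0 H
  atom 13: O, bond orders sum to 1 (valence 2) → 1 H
  atom 14: O, bond orders sum to 2 (valence 2) → 0 H
  atom 15: C, bond orders sum to 2 (valence 4) → 2 H
  atom 16: C, bond orders sum to 2 (valence 4) → 2 H
  atom 17: C, bond orders sum to 2 (valence 4) → 2 H
  atom 18: C, bond orders sum to 1 (valence 4) → 3 H
Totals → C:14, H:27, N:1, O:3.
In Hill order: C14H27NO3.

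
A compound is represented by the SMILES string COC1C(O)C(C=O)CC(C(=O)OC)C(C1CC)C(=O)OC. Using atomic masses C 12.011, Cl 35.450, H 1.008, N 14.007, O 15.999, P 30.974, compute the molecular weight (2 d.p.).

316.35 g/mol

First, the molecular formula is C15H24O7 (counting implicit H from valence).
  C: 15 × 12.011 = 180.165
  H: 24 × 1.008 = 24.192
  O: 7 × 15.999 = 111.993
Sum: 15×12.011 + 24×1.008 + 7×15.999 = 316.350 → 316.35 g/mol.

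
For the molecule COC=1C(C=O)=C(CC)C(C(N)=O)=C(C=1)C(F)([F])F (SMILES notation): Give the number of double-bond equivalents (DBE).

Degree of unsaturation = (number of rings) + (number of π bonds).
Ring closures in the SMILES: 1.
π bonds: 5 double bonds (each 1 DoU) → 5 DoU from unsaturation.
Total DoU = 1 + 5 = 6.

6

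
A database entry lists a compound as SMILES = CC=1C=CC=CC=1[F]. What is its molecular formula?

Walk through each heavy atom and fill implicit hydrogens from standard valence (C 4, N 3, O 2, S 2, halogen 1):
  atom 1: C, bond orders sum to 1 (valence 4) → 3 H
  atom 2: C, bond orders sum to 4 (valence 4) → 0 H
  atom 3: C, bond orders sum to 3 (valence 4) → 1 H
  atom 4: C, bond orders sum to 3 (valence 4) → 1 H
  atom 5: C, bond orders sum to 3 (valence 4) → 1 H
  atom 6: C, bond orders sum to 3 (valence 4) → 1 H
  atom 7: C, bond orders sum to 4 (valence 4) → 0 H
  atom 8: F with explicit H count 0
Totals → C:7, H:7, F:1.

C7H7F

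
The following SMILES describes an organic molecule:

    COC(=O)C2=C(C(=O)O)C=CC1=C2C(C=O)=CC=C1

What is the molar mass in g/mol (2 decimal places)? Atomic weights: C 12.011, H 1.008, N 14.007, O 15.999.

258.23 g/mol

First, the molecular formula is C14H10O5 (counting implicit H from valence).
  C: 14 × 12.011 = 168.154
  H: 10 × 1.008 = 10.080
  O: 5 × 15.999 = 79.995
Sum: 14×12.011 + 10×1.008 + 5×15.999 = 258.229 → 258.23 g/mol.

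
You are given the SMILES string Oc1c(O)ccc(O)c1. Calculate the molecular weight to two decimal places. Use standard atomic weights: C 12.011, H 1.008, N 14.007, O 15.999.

First, the molecular formula is C6H6O3 (counting implicit H from valence).
  C: 6 × 12.011 = 72.066
  H: 6 × 1.008 = 6.048
  O: 3 × 15.999 = 47.997
Sum: 6×12.011 + 6×1.008 + 3×15.999 = 126.111 → 126.11 g/mol.

126.11 g/mol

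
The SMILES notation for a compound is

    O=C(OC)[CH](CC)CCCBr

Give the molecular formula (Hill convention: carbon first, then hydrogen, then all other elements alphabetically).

Walk through each heavy atom and fill implicit hydrogens from standard valence (C 4, N 3, O 2, S 2, halogen 1):
  atom 1: O, bond orders sum to 2 (valence 2) → 0 H
  atom 2: C, bond orders sum to 4 (valence 4) → 0 H
  atom 3: O, bond orders sum to 2 (valence 2) → 0 H
  atom 4: C, bond orders sum to 1 (valence 4) → 3 H
  atom 5: C with explicit H count 1
  atom 6: C, bond orders sum to 2 (valence 4) → 2 H
  atom 7: C, bond orders sum to 1 (valence 4) → 3 H
  atom 8: C, bond orders sum to 2 (valence 4) → 2 H
  atom 9: C, bond orders sum to 2 (valence 4) → 2 H
  atom 10: C, bond orders sum to 2 (valence 4) → 2 H
  atom 11: Br (halogen, monovalent) → 0 H
Totals → C:8, H:15, Br:1, O:2.

C8H15BrO2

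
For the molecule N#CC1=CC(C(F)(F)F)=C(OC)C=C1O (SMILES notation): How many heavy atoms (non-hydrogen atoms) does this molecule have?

Every atom symbol written in the SMILES (organic subset) is one heavy atom; implicit H are not written.
Heavy atoms by element → C:9, F:3, N:1, O:2.
Total: 15.

15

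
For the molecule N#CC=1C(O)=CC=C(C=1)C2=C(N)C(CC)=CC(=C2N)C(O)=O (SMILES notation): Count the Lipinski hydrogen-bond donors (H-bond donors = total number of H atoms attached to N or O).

6

Donors: find every N or O and count the H atoms it carries.
  atom 1 (N): bond orders sum to 3 → 0 H
  atom 5 (O): bond orders sum to 1 → 1 H
  atom 12 (N): bond orders sum to 1 → 2 H
  atom 19 (N): bond orders sum to 1 → 2 H
  atom 21 (O): bond orders sum to 1 → 1 H
  atom 22 (O): bond orders sum to 2 → 0 H
Lipinski HBD = 6.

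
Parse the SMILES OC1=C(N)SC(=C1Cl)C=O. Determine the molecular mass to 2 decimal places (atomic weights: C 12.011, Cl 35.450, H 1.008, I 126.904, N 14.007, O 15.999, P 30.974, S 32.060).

177.60 g/mol

First, the molecular formula is C5H4ClNO2S (counting implicit H from valence).
  C: 5 × 12.011 = 60.055
  Cl: 1 × 35.450 = 35.450
  H: 4 × 1.008 = 4.032
  N: 1 × 14.007 = 14.007
  O: 2 × 15.999 = 31.998
  S: 1 × 32.060 = 32.060
Sum: 5×12.011 + 1×35.450 + 4×1.008 + 1×14.007 + 2×15.999 + 1×32.060 = 177.602 → 177.60 g/mol.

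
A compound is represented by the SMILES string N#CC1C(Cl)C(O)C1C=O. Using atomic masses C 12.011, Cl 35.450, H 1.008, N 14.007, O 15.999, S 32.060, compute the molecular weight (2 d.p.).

First, the molecular formula is C6H6ClNO2 (counting implicit H from valence).
  C: 6 × 12.011 = 72.066
  Cl: 1 × 35.450 = 35.450
  H: 6 × 1.008 = 6.048
  N: 1 × 14.007 = 14.007
  O: 2 × 15.999 = 31.998
Sum: 6×12.011 + 1×35.450 + 6×1.008 + 1×14.007 + 2×15.999 = 159.569 → 159.57 g/mol.

159.57 g/mol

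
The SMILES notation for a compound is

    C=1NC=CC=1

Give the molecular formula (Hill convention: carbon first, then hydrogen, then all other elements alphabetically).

Walk through each heavy atom and fill implicit hydrogens from standard valence (C 4, N 3, O 2, S 2, halogen 1):
  atom 1: C, bond orders sum to 3 (valence 4) → 1 H
  atom 2: N, bond orders sum to 2 (valence 3) → 1 H
  atom 3: C, bond orders sum to 3 (valence 4) → 1 H
  atom 4: C, bond orders sum to 3 (valence 4) → 1 H
  atom 5: C, bond orders sum to 3 (valence 4) → 1 H
Totals → C:4, H:5, N:1.
In Hill order: C4H5N.

C4H5N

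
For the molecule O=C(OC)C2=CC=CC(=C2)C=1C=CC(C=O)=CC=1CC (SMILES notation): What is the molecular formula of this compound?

C17H16O3

Walk through each heavy atom and fill implicit hydrogens from standard valence (C 4, N 3, O 2, S 2, halogen 1):
  atom 1: O, bond orders sum to 2 (valence 2) → 0 H
  atom 2: C, bond orders sum to 4 (valence 4) → 0 H
  atom 3: O, bond orders sum to 2 (valence 2) → 0 H
  atom 4: C, bond orders sum to 1 (valence 4) → 3 H
  atom 5: C, bond orders sum to 4 (valence 4) → 0 H
  atom 6: C, bond orders sum to 3 (valence 4) → 1 H
  atom 7: C, bond orders sum to 3 (valence 4) → 1 H
  atom 8: C, bond orders sum to 3 (valence 4) → 1 H
  atom 9: C, bond orders sum to 4 (valence 4) → 0 H
  atom 10: C, bond orders sum to 3 (valence 4) → 1 H
  atom 11: C, bond orders sum to 4 (valence 4) → 0 H
  atom 12: C, bond orders sum to 3 (valence 4) → 1 H
  atom 13: C, bond orders sum to 3 (valence 4) → 1 H
  atom 14: C, bond orders sum to 4 (valence 4) → 0 H
  atom 15: C, bond orders sum to 3 (valence 4) → 1 H
  atom 16: O, bond orders sum to 2 (valence 2) → 0 H
  atom 17: C, bond orders sum to 3 (valence 4) → 1 H
  atom 18: C, bond orders sum to 4 (valence 4) → 0 H
  atom 19: C, bond orders sum to 2 (valence 4) → 2 H
  atom 20: C, bond orders sum to 1 (valence 4) → 3 H
Totals → C:17, H:16, O:3.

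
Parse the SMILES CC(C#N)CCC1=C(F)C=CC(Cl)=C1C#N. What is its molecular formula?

C12H10ClFN2

Walk through each heavy atom and fill implicit hydrogens from standard valence (C 4, N 3, O 2, S 2, halogen 1):
  atom 1: C, bond orders sum to 1 (valence 4) → 3 H
  atom 2: C, bond orders sum to 3 (valence 4) → 1 H
  atom 3: C, bond orders sum to 4 (valence 4) → 0 H
  atom 4: N, bond orders sum to 3 (valence 3) → 0 H
  atom 5: C, bond orders sum to 2 (valence 4) → 2 H
  atom 6: C, bond orders sum to 2 (valence 4) → 2 H
  atom 7: C, bond orders sum to 4 (valence 4) → 0 H
  atom 8: C, bond orders sum to 4 (valence 4) → 0 H
  atom 9: F (halogen, monovalent) → 0 H
  atom 10: C, bond orders sum to 3 (valence 4) → 1 H
  atom 11: C, bond orders sum to 3 (valence 4) → 1 H
  atom 12: C, bond orders sum to 4 (valence 4) → 0 H
  atom 13: Cl (halogen, monovalent) → 0 H
  atom 14: C, bond orders sum to 4 (valence 4) → 0 H
  atom 15: C, bond orders sum to 4 (valence 4) → 0 H
  atom 16: N, bond orders sum to 3 (valence 3) → 0 H
Totals → C:12, H:10, Cl:1, F:1, N:2.
In Hill order: C12H10ClFN2.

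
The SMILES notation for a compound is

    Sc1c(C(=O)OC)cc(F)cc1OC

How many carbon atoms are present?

9

Count every carbon token in the SMILES (each C, including those in ring-closure positions and inside branches).
Carbon count: 9.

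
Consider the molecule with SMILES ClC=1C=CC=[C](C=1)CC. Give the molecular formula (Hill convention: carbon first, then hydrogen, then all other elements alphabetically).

C8H9Cl

Walk through each heavy atom and fill implicit hydrogens from standard valence (C 4, N 3, O 2, S 2, halogen 1):
  atom 1: Cl (halogen, monovalent) → 0 H
  atom 2: C, bond orders sum to 4 (valence 4) → 0 H
  atom 3: C, bond orders sum to 3 (valence 4) → 1 H
  atom 4: C, bond orders sum to 3 (valence 4) → 1 H
  atom 5: C, bond orders sum to 3 (valence 4) → 1 H
  atom 6: C with explicit H count 0
  atom 7: C, bond orders sum to 3 (valence 4) → 1 H
  atom 8: C, bond orders sum to 2 (valence 4) → 2 H
  atom 9: C, bond orders sum to 1 (valence 4) → 3 H
Totals → C:8, H:9, Cl:1.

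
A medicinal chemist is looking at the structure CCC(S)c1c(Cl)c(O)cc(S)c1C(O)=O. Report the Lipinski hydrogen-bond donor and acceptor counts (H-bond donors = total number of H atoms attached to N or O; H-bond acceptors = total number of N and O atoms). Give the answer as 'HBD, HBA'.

2, 3

Donors: find every N or O and count the H atoms it carries.
  atom 9 (O): bond orders sum to 1 → 1 H
  atom 15 (O): bond orders sum to 1 → 1 H
  atom 16 (O): bond orders sum to 2 → 0 H
Lipinski HBD = 2.
Acceptors: N atoms = 0, O atoms = 3 → HBA = 3.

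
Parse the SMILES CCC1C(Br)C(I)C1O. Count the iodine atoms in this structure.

Scan the SMILES for I atoms (remember two-letter symbols like Cl and Br are single atoms).
Iodine count: 1.

1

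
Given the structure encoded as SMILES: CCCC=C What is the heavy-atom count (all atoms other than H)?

Every atom symbol written in the SMILES (organic subset) is one heavy atom; implicit H are not written.
Heavy atoms by element → C:5.
Total: 5.

5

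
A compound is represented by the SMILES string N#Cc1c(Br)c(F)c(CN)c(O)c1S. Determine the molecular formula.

Walk through each heavy atom and fill implicit hydrogens from standard valence (C 4, N 3, O 2, S 2, halogen 1); for lowercase aromatic atoms, an aromatic c carries 1 H when it has two neighbours and 0 H with three, and aromatic n carries 0 H:
  atom 1: N, bond orders sum to 3 (valence 3) → 0 H
  atom 2: C, bond orders sum to 4 (valence 4) → 0 H
  atom 3: aromatic c, 3 neighbours → 0 H
  atom 4: aromatic c, 3 neighbours → 0 H
  atom 5: Br (halogen, monovalent) → 0 H
  atom 6: aromatic c, 3 neighbours → 0 H
  atom 7: F (halogen, monovalent) → 0 H
  atom 8: aromatic c, 3 neighbours → 0 H
  atom 9: C, bond orders sum to 2 (valence 4) → 2 H
  atom 10: N, bond orders sum to 1 (valence 3) → 2 H
  atom 11: aromatic c, 3 neighbours → 0 H
  atom 12: O, bond orders sum to 1 (valence 2) → 1 H
  atom 13: aromatic c, 3 neighbours → 0 H
  atom 14: S, bond orders sum to 1 (valence 2) → 1 H
Totals → C:8, H:6, Br:1, F:1, N:2, O:1, S:1.

C8H6BrFN2OS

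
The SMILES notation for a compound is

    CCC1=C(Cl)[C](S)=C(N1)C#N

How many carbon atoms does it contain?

Count every carbon token in the SMILES (each C, including those in ring-closure positions and inside branches).
Carbon count: 7.

7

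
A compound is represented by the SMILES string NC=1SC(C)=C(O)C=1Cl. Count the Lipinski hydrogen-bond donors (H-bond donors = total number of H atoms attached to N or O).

Donors: find every N or O and count the H atoms it carries.
  atom 1 (N): bond orders sum to 1 → 2 H
  atom 7 (O): bond orders sum to 1 → 1 H
Lipinski HBD = 3.

3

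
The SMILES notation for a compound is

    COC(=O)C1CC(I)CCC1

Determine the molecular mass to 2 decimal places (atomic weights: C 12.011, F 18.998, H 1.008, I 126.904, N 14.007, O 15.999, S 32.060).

268.09 g/mol

First, the molecular formula is C8H13IO2 (counting implicit H from valence).
  C: 8 × 12.011 = 96.088
  H: 13 × 1.008 = 13.104
  I: 1 × 126.904 = 126.904
  O: 2 × 15.999 = 31.998
Sum: 8×12.011 + 13×1.008 + 1×126.904 + 2×15.999 = 268.094 → 268.09 g/mol.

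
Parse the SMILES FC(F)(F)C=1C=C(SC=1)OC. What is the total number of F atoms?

Scan the SMILES for F atoms (remember two-letter symbols like Cl and Br are single atoms).
Fluorine count: 3.

3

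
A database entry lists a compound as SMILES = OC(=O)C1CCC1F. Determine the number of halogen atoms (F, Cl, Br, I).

1

Halogen atoms appear at heavy-atom position 8 (1×F).
Other groups present: 1 carboxylic acid.
Halogen count: 1.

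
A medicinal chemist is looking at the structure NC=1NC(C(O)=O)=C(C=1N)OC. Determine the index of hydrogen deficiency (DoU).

4

Degree of unsaturation = (number of rings) + (number of π bonds).
Ring closures in the SMILES: 1.
π bonds: 3 double bonds (each 1 DoU) → 3 DoU from unsaturation.
Total DoU = 1 + 3 = 4.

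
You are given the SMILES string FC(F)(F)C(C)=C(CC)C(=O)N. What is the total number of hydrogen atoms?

10

Walk through each heavy atom and fill implicit hydrogens from standard valence (C 4, N 3, O 2, S 2, halogen 1):
  atom 1: F (halogen, monovalent) → 0 H
  atom 2: C, bond orders sum to 4 (valence 4) → 0 H
  atom 3: F (halogen, monovalent) → 0 H
  atom 4: F (halogen, monovalent) → 0 H
  atom 5: C, bond orders sum to 4 (valence 4) → 0 H
  atom 6: C, bond orders sum to 1 (valence 4) → 3 H
  atom 7: C, bond orders sum to 4 (valence 4) → 0 H
  atom 8: C, bond orders sum to 2 (valence 4) → 2 H
  atom 9: C, bond orders sum to 1 (valence 4) → 3 H
  atom 10: C, bond orders sum to 4 (valence 4) → 0 H
  atom 11: O, bond orders sum to 2 (valence 2) → 0 H
  atom 12: N, bond orders sum to 1 (valence 3) → 2 H
Total hydrogens: 10.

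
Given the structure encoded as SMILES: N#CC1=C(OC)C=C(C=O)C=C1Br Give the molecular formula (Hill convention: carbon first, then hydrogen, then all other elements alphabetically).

C9H6BrNO2

Walk through each heavy atom and fill implicit hydrogens from standard valence (C 4, N 3, O 2, S 2, halogen 1):
  atom 1: N, bond orders sum to 3 (valence 3) → 0 H
  atom 2: C, bond orders sum to 4 (valence 4) → 0 H
  atom 3: C, bond orders sum to 4 (valence 4) → 0 H
  atom 4: C, bond orders sum to 4 (valence 4) → 0 H
  atom 5: O, bond orders sum to 2 (valence 2) → 0 H
  atom 6: C, bond orders sum to 1 (valence 4) → 3 H
  atom 7: C, bond orders sum to 3 (valence 4) → 1 H
  atom 8: C, bond orders sum to 4 (valence 4) → 0 H
  atom 9: C, bond orders sum to 3 (valence 4) → 1 H
  atom 10: O, bond orders sum to 2 (valence 2) → 0 H
  atom 11: C, bond orders sum to 3 (valence 4) → 1 H
  atom 12: C, bond orders sum to 4 (valence 4) → 0 H
  atom 13: Br (halogen, monovalent) → 0 H
Totals → C:9, H:6, Br:1, N:1, O:2.
In Hill order: C9H6BrNO2.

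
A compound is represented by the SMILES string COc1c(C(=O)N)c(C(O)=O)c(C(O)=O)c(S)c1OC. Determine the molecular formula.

Walk through each heavy atom and fill implicit hydrogens from standard valence (C 4, N 3, O 2, S 2, halogen 1); for lowercase aromatic atoms, an aromatic c carries 1 H when it has two neighbours and 0 H with three, and aromatic n carries 0 H:
  atom 1: C, bond orders sum to 1 (valence 4) → 3 H
  atom 2: O, bond orders sum to 2 (valence 2) → 0 H
  atom 3: aromatic c, 3 neighbours → 0 H
  atom 4: aromatic c, 3 neighbours → 0 H
  atom 5: C, bond orders sum to 4 (valence 4) → 0 H
  atom 6: O, bond orders sum to 2 (valence 2) → 0 H
  atom 7: N, bond orders sum to 1 (valence 3) → 2 H
  atom 8: aromatic c, 3 neighbours → 0 H
  atom 9: C, bond orders sum to 4 (valence 4) → 0 H
  atom 10: O, bond orders sum to 1 (valence 2) → 1 H
  atom 11: O, bond orders sum to 2 (valence 2) → 0 H
  atom 12: aromatic c, 3 neighbours → 0 H
  atom 13: C, bond orders sum to 4 (valence 4) → 0 H
  atom 14: O, bond orders sum to 1 (valence 2) → 1 H
  atom 15: O, bond orders sum to 2 (valence 2) → 0 H
  atom 16: aromatic c, 3 neighbours → 0 H
  atom 17: S, bond orders sum to 1 (valence 2) → 1 H
  atom 18: aromatic c, 3 neighbours → 0 H
  atom 19: O, bond orders sum to 2 (valence 2) → 0 H
  atom 20: C, bond orders sum to 1 (valence 4) → 3 H
Totals → C:11, H:11, N:1, O:7, S:1.

C11H11NO7S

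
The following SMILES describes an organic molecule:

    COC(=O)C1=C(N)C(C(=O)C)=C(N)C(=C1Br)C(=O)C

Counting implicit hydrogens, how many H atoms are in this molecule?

Walk through each heavy atom and fill implicit hydrogens from standard valence (C 4, N 3, O 2, S 2, halogen 1):
  atom 1: C, bond orders sum to 1 (valence 4) → 3 H
  atom 2: O, bond orders sum to 2 (valence 2) → 0 H
  atom 3: C, bond orders sum to 4 (valence 4) → 0 H
  atom 4: O, bond orders sum to 2 (valence 2) → 0 H
  atom 5: C, bond orders sum to 4 (valence 4) → 0 H
  atom 6: C, bond orders sum to 4 (valence 4) → 0 H
  atom 7: N, bond orders sum to 1 (valence 3) → 2 H
  atom 8: C, bond orders sum to 4 (valence 4) → 0 H
  atom 9: C, bond orders sum to 4 (valence 4) → 0 H
  atom 10: O, bond orders sum to 2 (valence 2) → 0 H
  atom 11: C, bond orders sum to 1 (valence 4) → 3 H
  atom 12: C, bond orders sum to 4 (valence 4) → 0 H
  atom 13: N, bond orders sum to 1 (valence 3) → 2 H
  atom 14: C, bond orders sum to 4 (valence 4) → 0 H
  atom 15: C, bond orders sum to 4 (valence 4) → 0 H
  atom 16: Br (halogen, monovalent) → 0 H
  atom 17: C, bond orders sum to 4 (valence 4) → 0 H
  atom 18: O, bond orders sum to 2 (valence 2) → 0 H
  atom 19: C, bond orders sum to 1 (valence 4) → 3 H
Total hydrogens: 13.

13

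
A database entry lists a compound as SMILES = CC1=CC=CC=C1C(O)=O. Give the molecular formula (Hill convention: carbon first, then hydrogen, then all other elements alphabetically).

C8H8O2

Walk through each heavy atom and fill implicit hydrogens from standard valence (C 4, N 3, O 2, S 2, halogen 1):
  atom 1: C, bond orders sum to 1 (valence 4) → 3 H
  atom 2: C, bond orders sum to 4 (valence 4) → 0 H
  atom 3: C, bond orders sum to 3 (valence 4) → 1 H
  atom 4: C, bond orders sum to 3 (valence 4) → 1 H
  atom 5: C, bond orders sum to 3 (valence 4) → 1 H
  atom 6: C, bond orders sum to 3 (valence 4) → 1 H
  atom 7: C, bond orders sum to 4 (valence 4) → 0 H
  atom 8: C, bond orders sum to 4 (valence 4) → 0 H
  atom 9: O, bond orders sum to 1 (valence 2) → 1 H
  atom 10: O, bond orders sum to 2 (valence 2) → 0 H
Totals → C:8, H:8, O:2.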